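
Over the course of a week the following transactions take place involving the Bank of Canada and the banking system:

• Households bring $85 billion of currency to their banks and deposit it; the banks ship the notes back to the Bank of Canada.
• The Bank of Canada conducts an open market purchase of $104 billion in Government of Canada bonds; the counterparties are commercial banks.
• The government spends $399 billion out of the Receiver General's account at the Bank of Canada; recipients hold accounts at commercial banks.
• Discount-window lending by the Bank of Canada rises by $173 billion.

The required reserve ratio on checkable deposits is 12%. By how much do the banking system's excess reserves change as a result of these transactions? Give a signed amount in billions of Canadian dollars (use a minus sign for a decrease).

+$702.92 billion

Currency deposit $85 billion: reserves +$85B, deposits +$85B.
OMO purchase (from banks) $104 billion: reserves +$104B, deposits 0.
Government spending $399 billion: reserves +$399B, deposits +$399B.
Discount-window loan $173 billion: reserves +$173B, deposits 0.
Totals: Δreserves = +$761B, Δdeposits = +$484B.
Δrequired reserves = 12% × +$484B = +$58.08B.
Δexcess reserves = Δreserves − Δrequired = +$761B − (+$58.08B) = +$702.92 billion.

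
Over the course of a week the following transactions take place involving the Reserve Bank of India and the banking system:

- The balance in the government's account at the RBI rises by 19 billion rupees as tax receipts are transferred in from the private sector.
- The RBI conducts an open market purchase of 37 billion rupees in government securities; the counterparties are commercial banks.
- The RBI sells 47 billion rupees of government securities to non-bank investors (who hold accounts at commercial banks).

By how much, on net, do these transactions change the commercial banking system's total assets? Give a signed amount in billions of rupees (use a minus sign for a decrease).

-66 billion

Government account inflow 19 billion rupees: bank balance sheets shrink → −19B.
OMO purchase (from banks) 37 billion rupees: just an asset swap on bank balance sheets → 0.
Asset sale (to non-banks) 47 billion rupees: bank balance sheets shrink → −47B.
Net: −19 + 0 − 47 = -66 billion.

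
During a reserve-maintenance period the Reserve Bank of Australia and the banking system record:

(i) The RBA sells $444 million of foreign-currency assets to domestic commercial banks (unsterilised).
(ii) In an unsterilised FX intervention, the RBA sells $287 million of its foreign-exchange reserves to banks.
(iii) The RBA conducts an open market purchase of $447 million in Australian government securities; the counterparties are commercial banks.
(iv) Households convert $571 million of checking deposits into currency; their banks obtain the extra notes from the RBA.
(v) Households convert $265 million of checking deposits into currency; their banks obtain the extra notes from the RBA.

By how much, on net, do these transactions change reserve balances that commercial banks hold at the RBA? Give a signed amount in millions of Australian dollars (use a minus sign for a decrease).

RBA balance sheet:
  Assets:      Securities +$447M, Foreign assets −$731M
  Liabilities: Bank reserves −$1120M, Currency in circulation +$836M
So the change in reserve balances that commercial banks hold at the RBA is -$1120 million.

-$1120 million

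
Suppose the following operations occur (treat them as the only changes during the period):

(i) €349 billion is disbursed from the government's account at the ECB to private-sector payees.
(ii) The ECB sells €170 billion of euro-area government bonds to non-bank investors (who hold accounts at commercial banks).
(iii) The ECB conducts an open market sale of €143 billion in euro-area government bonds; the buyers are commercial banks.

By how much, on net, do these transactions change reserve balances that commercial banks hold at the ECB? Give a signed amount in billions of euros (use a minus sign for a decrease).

+€36 billion

Government spending €349 billion: government payments flow into bank reserve accounts → +€349B.
Asset sale (to non-banks) €170 billion: the non-bank buyers' banks settle from reserves → −€170B.
OMO sale (to banks) €143 billion: the buying banks pay out of their reserve balances → −€143B.
Net: 349 − 170 − 143 = +€36 billion.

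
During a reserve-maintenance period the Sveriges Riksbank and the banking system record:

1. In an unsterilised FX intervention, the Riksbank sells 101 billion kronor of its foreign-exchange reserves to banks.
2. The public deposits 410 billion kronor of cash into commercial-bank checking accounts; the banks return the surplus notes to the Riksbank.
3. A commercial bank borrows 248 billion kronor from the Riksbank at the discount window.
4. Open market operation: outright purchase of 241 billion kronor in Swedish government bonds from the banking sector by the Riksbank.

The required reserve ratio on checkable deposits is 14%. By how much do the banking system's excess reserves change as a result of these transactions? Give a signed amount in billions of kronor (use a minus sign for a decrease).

FX sale 101 billion kronor: reserves −101B, deposits 0.
Currency deposit 410 billion kronor: reserves +410B, deposits +410B.
Discount-window loan 248 billion kronor: reserves +248B, deposits 0.
OMO purchase (from banks) 241 billion kronor: reserves +241B, deposits 0.
Totals: Δreserves = +798B, Δdeposits = +410B.
Δrequired reserves = 14% × +410B = +57.4B.
Δexcess reserves = Δreserves − Δrequired = +798B − (+57.4B) = +740.6 billion.

+740.6 billion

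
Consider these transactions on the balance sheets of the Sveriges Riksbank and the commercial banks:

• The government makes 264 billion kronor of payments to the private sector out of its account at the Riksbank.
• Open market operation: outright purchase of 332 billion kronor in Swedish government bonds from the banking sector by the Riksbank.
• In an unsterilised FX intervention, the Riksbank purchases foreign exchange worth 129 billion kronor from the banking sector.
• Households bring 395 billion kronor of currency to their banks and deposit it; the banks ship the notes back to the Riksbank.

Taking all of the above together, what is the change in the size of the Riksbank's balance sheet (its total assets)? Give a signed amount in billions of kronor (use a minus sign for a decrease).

+461 billion

Government spending 264 billion kronor: only the composition of liabilities changes → 0.
OMO purchase (from banks) 332 billion kronor: a Riksbank asset is acquired → +332B.
FX purchase 129 billion kronor: a Riksbank asset is acquired → +129B.
Currency deposit 395 billion kronor: only the composition of liabilities changes → 0.
Net: 0 + 332 + 129 + 0 = +461 billion.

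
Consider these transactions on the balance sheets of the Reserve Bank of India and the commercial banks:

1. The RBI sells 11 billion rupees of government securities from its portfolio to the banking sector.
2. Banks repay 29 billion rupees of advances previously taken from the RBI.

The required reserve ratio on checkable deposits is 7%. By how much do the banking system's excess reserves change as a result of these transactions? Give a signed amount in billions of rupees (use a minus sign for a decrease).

OMO sale (to banks) 11 billion rupees: reserves −11B, deposits 0.
Discount-window repayment 29 billion rupees: reserves −29B, deposits 0.
Totals: Δreserves = −40B, Δdeposits = 0.
Δrequired reserves = 7% × 0 = 0.
Δexcess reserves = Δreserves − Δrequired = −40B − (0) = -40 billion.

-40 billion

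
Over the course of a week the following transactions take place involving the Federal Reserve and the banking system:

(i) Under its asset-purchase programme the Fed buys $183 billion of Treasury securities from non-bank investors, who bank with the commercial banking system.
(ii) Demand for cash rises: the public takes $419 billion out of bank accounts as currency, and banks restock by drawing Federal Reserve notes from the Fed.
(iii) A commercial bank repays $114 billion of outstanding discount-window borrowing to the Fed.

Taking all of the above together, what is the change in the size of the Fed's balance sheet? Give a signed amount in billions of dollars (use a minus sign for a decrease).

Fed balance sheet:
  Assets:      Securities +$183B, Loans to banks −$114B
  Liabilities: Bank reserves −$350B, Currency in circulation +$419B
Commercial banking system:
  Assets:      Reserves at CB −$350B
  Liabilities: Checkable deposits −$236B, Borrowings from CB −$114B
Change in total Fed assets = +$69 billion.

+$69 billion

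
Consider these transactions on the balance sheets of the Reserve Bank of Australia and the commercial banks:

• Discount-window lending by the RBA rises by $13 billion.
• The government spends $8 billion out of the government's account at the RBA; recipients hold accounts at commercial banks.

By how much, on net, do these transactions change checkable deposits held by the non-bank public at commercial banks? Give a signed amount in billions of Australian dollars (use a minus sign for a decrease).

+$8 billion

RBA balance sheet:
  Assets:      Loans to banks +$13B
  Liabilities: Bank reserves +$21B, Government deposits −$8B
Commercial banking system:
  Assets:      Reserves at CB +$21B
  Liabilities: Checkable deposits +$8B, Borrowings from CB +$13B
So the change in checkable deposits held by the non-bank public at commercial banks is +$8 billion.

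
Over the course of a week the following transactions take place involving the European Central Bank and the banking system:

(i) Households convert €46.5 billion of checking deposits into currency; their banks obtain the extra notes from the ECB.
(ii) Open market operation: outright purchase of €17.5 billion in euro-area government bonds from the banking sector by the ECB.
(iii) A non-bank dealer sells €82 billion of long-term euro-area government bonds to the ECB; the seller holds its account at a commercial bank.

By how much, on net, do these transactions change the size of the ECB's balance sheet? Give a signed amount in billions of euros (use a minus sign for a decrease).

Currency withdrawal €46.5 billion: only the composition of liabilities changes → 0.
OMO purchase (from banks) €17.5 billion: an ECB asset is acquired → +€17.5B.
Asset purchase (from non-banks) €82 billion: an ECB asset is acquired → +€82B.
Net: 0 + 17.5 + 82 = +€99.5 billion.

+€99.5 billion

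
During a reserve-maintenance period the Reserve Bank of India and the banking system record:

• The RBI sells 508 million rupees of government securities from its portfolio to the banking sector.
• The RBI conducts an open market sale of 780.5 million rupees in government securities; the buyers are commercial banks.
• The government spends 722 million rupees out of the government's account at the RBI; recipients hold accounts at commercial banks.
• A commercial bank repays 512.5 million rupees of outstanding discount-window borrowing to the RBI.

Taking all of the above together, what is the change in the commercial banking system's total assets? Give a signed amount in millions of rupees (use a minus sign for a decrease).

+209.5 million

RBI balance sheet:
  Assets:      Securities −1288.5M, Loans to banks −512.5M
  Liabilities: Bank reserves −1079M, Government deposits −722M
Commercial banking system:
  Assets:      Reserves at CB −1079M, Securities +1288.5M
  Liabilities: Checkable deposits +722M, Borrowings from CB −512.5M
Change in total bank assets = +209.5 million.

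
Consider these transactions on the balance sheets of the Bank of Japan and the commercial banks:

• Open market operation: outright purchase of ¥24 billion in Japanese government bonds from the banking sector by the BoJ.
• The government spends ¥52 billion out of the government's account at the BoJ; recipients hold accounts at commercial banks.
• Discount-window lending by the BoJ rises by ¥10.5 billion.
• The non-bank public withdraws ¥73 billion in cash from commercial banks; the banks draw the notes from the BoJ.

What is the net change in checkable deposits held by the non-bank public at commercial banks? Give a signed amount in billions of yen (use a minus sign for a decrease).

OMO purchase (from banks) ¥24 billion: the counterparty is a bank, so public deposits are unchanged → 0.
Government spending ¥52 billion: non-bank counterparties' bank balances rise → +¥52B.
Discount-window loan ¥10.5 billion: the counterparty is a bank, so public deposits are unchanged → 0.
Currency withdrawal ¥73 billion: non-bank counterparties' bank balances fall → −¥73B.
Net: 0 + 52 + 0 − 73 = -¥21 billion.

-¥21 billion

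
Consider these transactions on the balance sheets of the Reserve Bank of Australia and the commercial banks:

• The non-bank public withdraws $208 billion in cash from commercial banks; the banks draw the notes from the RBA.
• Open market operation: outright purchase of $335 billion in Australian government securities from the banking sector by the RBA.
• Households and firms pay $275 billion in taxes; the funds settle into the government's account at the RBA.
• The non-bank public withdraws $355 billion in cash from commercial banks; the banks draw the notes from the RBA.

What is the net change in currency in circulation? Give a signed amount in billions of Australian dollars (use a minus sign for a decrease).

RBA balance sheet:
  Assets:      Securities +$335B
  Liabilities: Bank reserves −$503B, Currency in circulation +$563B, Government deposits +$275B
Commercial banking system:
  Assets:      Reserves at CB −$503B, Securities −$335B
  Liabilities: Checkable deposits −$838B
So the change in currency in circulation is +$563 billion.

+$563 billion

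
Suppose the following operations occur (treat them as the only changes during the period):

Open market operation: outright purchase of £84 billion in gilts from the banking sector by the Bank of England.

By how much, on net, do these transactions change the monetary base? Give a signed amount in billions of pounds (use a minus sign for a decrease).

OMO purchase (from banks) £84 billion: Bank of England balance sheet expands → +£84B.

+£84 billion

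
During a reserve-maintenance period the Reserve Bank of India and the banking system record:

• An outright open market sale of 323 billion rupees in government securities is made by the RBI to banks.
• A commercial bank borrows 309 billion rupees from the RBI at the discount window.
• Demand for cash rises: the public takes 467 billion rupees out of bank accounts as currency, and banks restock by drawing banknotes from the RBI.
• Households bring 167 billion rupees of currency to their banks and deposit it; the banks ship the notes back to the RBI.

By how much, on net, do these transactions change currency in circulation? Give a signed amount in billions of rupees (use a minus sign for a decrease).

+300 billion

OMO sale (to banks) 323 billion rupees: no currency enters or leaves circulation → 0.
Discount-window loan 309 billion rupees: no currency enters or leaves circulation → 0.
Currency withdrawal 467 billion rupees: notes leave the central bank → +467B.
Currency deposit 167 billion rupees: notes return to the central bank → −167B.
Net: 0 + 0 + 467 − 167 = +300 billion.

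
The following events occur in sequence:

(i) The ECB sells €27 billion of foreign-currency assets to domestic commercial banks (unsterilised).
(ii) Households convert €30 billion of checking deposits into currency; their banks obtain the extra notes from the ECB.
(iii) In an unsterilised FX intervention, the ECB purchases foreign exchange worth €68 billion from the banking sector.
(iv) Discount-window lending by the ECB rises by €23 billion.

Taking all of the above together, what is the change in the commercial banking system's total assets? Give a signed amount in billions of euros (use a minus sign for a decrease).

-€7 billion

FX sale €27 billion: just an asset swap on bank balance sheets → 0.
Currency withdrawal €30 billion: bank balance sheets shrink → −€30B.
FX purchase €68 billion: just an asset swap on bank balance sheets → 0.
Discount-window loan €23 billion: bank balance sheets expand → +€23B.
Net: 0 − 30 + 0 + 23 = -€7 billion.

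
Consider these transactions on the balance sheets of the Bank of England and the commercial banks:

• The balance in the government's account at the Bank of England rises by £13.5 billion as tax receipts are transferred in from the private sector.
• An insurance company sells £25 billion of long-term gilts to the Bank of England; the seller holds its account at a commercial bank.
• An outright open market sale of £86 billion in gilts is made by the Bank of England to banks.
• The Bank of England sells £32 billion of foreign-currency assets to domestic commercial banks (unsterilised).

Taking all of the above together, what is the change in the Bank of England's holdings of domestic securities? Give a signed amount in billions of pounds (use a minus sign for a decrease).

Government account inflow £13.5 billion: the Bank of England's securities portfolio is untouched → 0.
Asset purchase (from non-banks) £25 billion: securities added to the Bank of England's portfolio → +£25B.
OMO sale (to banks) £86 billion: securities removed from the Bank of England's portfolio → −£86B.
FX sale £32 billion: the Bank of England's securities portfolio is untouched → 0.
Net: 0 + 25 − 86 + 0 = -£61 billion.

-£61 billion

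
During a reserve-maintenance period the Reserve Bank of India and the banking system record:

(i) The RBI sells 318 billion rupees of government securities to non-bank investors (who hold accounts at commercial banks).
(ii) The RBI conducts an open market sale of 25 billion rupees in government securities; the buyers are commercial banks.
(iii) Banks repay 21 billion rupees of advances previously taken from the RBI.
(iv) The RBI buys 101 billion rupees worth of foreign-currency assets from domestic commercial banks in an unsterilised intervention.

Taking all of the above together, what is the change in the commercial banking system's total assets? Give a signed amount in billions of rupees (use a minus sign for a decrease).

Asset sale (to non-banks) 318 billion rupees: bank balance sheets shrink → −318B.
OMO sale (to banks) 25 billion rupees: just an asset swap on bank balance sheets → 0.
Discount-window repayment 21 billion rupees: bank balance sheets shrink → −21B.
FX purchase 101 billion rupees: just an asset swap on bank balance sheets → 0.
Net: −318 + 0 − 21 + 0 = -339 billion.

-339 billion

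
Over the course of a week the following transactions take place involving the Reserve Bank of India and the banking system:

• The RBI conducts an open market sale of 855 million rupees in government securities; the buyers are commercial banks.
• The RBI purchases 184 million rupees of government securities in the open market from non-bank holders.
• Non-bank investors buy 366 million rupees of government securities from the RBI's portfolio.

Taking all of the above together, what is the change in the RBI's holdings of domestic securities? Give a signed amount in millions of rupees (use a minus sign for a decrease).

RBI balance sheet:
  Assets:      Securities −1037M
  Liabilities: Bank reserves −1037M
Commercial banking system:
  Assets:      Reserves at CB −1037M, Securities +855M
  Liabilities: Checkable deposits −182M
So the change in the RBI's holdings of domestic securities is -1037 million.

-1037 million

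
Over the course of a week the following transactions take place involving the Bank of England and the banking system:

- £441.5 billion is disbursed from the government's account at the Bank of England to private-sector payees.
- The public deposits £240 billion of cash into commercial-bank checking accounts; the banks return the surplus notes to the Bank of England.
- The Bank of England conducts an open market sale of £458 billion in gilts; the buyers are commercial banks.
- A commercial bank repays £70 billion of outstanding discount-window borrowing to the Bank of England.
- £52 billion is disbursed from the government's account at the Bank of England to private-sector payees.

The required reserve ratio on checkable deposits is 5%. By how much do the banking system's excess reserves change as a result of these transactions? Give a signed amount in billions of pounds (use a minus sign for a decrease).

+£168.825 billion

Government spending £441.5 billion: reserves +£441.5B, deposits +£441.5B.
Currency deposit £240 billion: reserves +£240B, deposits +£240B.
OMO sale (to banks) £458 billion: reserves −£458B, deposits 0.
Discount-window repayment £70 billion: reserves −£70B, deposits 0.
Government spending £52 billion: reserves +£52B, deposits +£52B.
Totals: Δreserves = +£205.5B, Δdeposits = +£733.5B.
Δrequired reserves = 5% × +£733.5B = +£36.675B.
Δexcess reserves = Δreserves − Δrequired = +£205.5B − (+£36.675B) = +£168.825 billion.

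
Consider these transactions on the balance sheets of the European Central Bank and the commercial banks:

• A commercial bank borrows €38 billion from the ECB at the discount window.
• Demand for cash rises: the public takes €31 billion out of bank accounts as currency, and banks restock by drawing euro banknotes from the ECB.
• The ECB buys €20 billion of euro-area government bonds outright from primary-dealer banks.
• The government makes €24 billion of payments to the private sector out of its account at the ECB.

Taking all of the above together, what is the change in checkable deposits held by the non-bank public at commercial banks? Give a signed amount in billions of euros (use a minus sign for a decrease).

-€7 billion

Discount-window loan €38 billion: the counterparty is a bank, so public deposits are unchanged → 0.
Currency withdrawal €31 billion: non-bank counterparties' bank balances fall → −€31B.
OMO purchase (from banks) €20 billion: the counterparty is a bank, so public deposits are unchanged → 0.
Government spending €24 billion: non-bank counterparties' bank balances rise → +€24B.
Net: 0 − 31 + 0 + 24 = -€7 billion.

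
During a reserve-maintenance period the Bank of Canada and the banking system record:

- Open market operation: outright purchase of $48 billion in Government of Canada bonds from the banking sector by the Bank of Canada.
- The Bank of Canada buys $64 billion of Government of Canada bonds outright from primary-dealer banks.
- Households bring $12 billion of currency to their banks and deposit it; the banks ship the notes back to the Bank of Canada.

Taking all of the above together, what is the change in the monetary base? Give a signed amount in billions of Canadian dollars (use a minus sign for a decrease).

+$112 billion

Bank of Canada balance sheet:
  Assets:      Securities +$112B
  Liabilities: Bank reserves +$124B, Currency in circulation −$12B
Monetary base = currency + reserves: −$12B + (+$124B) = +$112 billion.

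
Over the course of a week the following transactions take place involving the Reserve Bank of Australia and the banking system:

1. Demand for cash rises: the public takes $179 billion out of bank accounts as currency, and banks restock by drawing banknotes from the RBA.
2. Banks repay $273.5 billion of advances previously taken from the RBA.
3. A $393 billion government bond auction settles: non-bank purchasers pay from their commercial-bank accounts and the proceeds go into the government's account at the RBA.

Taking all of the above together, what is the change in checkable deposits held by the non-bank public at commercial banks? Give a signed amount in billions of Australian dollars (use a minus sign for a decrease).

-$572 billion

RBA balance sheet:
  Assets:      Loans to banks −$273.5B
  Liabilities: Bank reserves −$845.5B, Currency in circulation +$179B, Government deposits +$393B
Commercial banking system:
  Assets:      Reserves at CB −$845.5B
  Liabilities: Checkable deposits −$572B, Borrowings from CB −$273.5B
So the change in checkable deposits held by the non-bank public at commercial banks is -$572 billion.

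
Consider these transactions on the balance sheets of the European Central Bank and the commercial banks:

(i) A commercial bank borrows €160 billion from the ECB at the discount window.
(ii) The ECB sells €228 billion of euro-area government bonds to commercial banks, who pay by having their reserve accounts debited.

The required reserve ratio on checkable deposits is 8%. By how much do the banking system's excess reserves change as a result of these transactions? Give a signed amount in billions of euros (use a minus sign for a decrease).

Discount-window loan €160 billion: reserves +€160B, deposits 0.
OMO sale (to banks) €228 billion: reserves −€228B, deposits 0.
Totals: Δreserves = −€68B, Δdeposits = 0.
Δrequired reserves = 8% × 0 = 0.
Δexcess reserves = Δreserves − Δrequired = −€68B − (0) = -€68 billion.

-€68 billion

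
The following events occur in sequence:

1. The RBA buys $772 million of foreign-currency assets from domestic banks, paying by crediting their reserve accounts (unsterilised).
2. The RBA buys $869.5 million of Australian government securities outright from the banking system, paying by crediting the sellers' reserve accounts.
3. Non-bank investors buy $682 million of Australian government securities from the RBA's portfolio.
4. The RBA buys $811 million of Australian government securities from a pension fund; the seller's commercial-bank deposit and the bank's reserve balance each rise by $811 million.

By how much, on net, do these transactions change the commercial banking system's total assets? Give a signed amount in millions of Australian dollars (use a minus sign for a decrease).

RBA balance sheet:
  Assets:      Securities +$998.5M, Foreign assets +$772M
  Liabilities: Bank reserves +$1770.5M
Commercial banking system:
  Assets:      Reserves at CB +$1770.5M, Securities −$869.5M, Foreign assets −$772M
  Liabilities: Checkable deposits +$129M
Change in total bank assets = +$129 million.

+$129 million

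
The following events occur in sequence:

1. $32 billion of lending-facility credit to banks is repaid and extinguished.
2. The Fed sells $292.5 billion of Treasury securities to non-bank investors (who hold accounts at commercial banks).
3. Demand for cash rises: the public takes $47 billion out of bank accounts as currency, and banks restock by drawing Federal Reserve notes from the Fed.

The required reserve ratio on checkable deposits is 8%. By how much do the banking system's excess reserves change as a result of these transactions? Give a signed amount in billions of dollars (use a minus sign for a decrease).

Discount-window repayment $32 billion: reserves −$32B, deposits 0.
Asset sale (to non-banks) $292.5 billion: reserves −$292.5B, deposits −$292.5B.
Currency withdrawal $47 billion: reserves −$47B, deposits −$47B.
Totals: Δreserves = −$371.5B, Δdeposits = −$339.5B.
Δrequired reserves = 8% × −$339.5B = −$27.16B.
Δexcess reserves = Δreserves − Δrequired = −$371.5B − (−$27.16B) = -$344.34 billion.

-$344.34 billion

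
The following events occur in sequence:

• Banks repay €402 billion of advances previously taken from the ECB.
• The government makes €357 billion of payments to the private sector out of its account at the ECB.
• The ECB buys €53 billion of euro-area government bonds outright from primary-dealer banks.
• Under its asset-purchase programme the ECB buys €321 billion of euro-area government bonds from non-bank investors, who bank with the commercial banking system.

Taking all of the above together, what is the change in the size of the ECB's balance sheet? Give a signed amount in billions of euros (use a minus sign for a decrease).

-€28 billion

ECB balance sheet:
  Assets:      Securities +€374B, Loans to banks −€402B
  Liabilities: Bank reserves +€329B, Government deposits −€357B
Commercial banking system:
  Assets:      Reserves at CB +€329B, Securities −€53B
  Liabilities: Checkable deposits +€678B, Borrowings from CB −€402B
Change in total ECB assets = -€28 billion.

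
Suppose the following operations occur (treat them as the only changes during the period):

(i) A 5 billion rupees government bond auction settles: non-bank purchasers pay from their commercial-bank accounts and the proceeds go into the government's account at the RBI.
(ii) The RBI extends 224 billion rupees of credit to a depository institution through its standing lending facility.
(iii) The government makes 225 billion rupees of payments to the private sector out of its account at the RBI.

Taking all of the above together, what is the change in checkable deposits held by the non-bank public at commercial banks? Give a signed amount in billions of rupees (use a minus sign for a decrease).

Government account inflow 5 billion rupees: non-bank counterparties' bank balances fall → −5B.
Discount-window loan 224 billion rupees: the counterparty is a bank, so public deposits are unchanged → 0.
Government spending 225 billion rupees: non-bank counterparties' bank balances rise → +225B.
Net: −5 + 0 + 225 = +220 billion.

+220 billion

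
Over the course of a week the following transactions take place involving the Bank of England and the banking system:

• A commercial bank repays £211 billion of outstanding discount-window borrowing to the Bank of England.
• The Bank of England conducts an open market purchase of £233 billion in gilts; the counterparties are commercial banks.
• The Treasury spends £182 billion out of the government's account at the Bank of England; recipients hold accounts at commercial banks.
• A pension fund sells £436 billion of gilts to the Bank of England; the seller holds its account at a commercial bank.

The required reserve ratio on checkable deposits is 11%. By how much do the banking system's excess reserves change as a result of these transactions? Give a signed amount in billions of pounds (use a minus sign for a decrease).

Discount-window repayment £211 billion: reserves −£211B, deposits 0.
OMO purchase (from banks) £233 billion: reserves +£233B, deposits 0.
Government spending £182 billion: reserves +£182B, deposits +£182B.
Asset purchase (from non-banks) £436 billion: reserves +£436B, deposits +£436B.
Totals: Δreserves = +£640B, Δdeposits = +£618B.
Δrequired reserves = 11% × +£618B = +£67.98B.
Δexcess reserves = Δreserves − Δrequired = +£640B − (+£67.98B) = +£572.02 billion.

+£572.02 billion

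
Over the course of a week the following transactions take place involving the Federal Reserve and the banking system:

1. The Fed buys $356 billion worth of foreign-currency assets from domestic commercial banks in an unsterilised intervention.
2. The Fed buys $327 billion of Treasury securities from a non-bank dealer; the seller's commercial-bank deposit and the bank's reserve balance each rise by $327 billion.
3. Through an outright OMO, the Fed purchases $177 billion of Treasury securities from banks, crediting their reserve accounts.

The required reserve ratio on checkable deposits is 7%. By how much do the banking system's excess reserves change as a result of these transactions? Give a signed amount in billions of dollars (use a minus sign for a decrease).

+$837.11 billion

FX purchase $356 billion: reserves +$356B, deposits 0.
Asset purchase (from non-banks) $327 billion: reserves +$327B, deposits +$327B.
OMO purchase (from banks) $177 billion: reserves +$177B, deposits 0.
Totals: Δreserves = +$860B, Δdeposits = +$327B.
Δrequired reserves = 7% × +$327B = +$22.89B.
Δexcess reserves = Δreserves − Δrequired = +$860B − (+$22.89B) = +$837.11 billion.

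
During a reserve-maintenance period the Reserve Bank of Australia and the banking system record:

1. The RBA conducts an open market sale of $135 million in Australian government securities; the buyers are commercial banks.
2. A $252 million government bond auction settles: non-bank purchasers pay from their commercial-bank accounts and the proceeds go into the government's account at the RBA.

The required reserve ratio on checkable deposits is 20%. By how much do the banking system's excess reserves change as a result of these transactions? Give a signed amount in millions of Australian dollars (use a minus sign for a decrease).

OMO sale (to banks) $135 million: reserves −$135M, deposits 0.
Government account inflow $252 million: reserves −$252M, deposits −$252M.
Totals: Δreserves = −$387M, Δdeposits = −$252M.
Δrequired reserves = 20% × −$252M = −$50.4M.
Δexcess reserves = Δreserves − Δrequired = −$387M − (−$50.4M) = -$336.6 million.

-$336.6 million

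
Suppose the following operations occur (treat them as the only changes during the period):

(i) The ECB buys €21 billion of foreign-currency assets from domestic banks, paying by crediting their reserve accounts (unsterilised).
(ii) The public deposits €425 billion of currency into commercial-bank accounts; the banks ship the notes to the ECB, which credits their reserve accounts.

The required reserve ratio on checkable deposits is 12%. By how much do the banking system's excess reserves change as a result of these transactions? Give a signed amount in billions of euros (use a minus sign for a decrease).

+€395 billion

FX purchase €21 billion: reserves +€21B, deposits 0.
Currency deposit €425 billion: reserves +€425B, deposits +€425B.
Totals: Δreserves = +€446B, Δdeposits = +€425B.
Δrequired reserves = 12% × +€425B = +€51B.
Δexcess reserves = Δreserves − Δrequired = +€446B − (+€51B) = +€395 billion.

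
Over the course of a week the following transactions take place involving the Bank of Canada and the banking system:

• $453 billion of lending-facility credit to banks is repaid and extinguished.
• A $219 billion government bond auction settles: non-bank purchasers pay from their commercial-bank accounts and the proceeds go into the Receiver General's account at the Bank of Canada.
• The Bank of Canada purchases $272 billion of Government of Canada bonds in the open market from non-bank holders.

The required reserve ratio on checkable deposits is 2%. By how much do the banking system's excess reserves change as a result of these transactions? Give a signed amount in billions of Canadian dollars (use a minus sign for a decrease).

-$401.06 billion

Discount-window repayment $453 billion: reserves −$453B, deposits 0.
Government account inflow $219 billion: reserves −$219B, deposits −$219B.
Asset purchase (from non-banks) $272 billion: reserves +$272B, deposits +$272B.
Totals: Δreserves = −$400B, Δdeposits = +$53B.
Δrequired reserves = 2% × +$53B = +$1.06B.
Δexcess reserves = Δreserves − Δrequired = −$400B − (+$1.06B) = -$401.06 billion.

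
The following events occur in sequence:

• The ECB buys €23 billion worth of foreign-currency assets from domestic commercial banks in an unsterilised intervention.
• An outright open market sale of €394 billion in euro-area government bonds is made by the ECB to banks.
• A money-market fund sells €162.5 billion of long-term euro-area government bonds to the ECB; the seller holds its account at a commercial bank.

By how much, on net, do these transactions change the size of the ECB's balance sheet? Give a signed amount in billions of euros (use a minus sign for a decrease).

FX purchase €23 billion: an ECB asset is acquired → +€23B.
OMO sale (to banks) €394 billion: an ECB asset is shed → −€394B.
Asset purchase (from non-banks) €162.5 billion: an ECB asset is acquired → +€162.5B.
Net: 23 − 394 + 162.5 = -€208.5 billion.

-€208.5 billion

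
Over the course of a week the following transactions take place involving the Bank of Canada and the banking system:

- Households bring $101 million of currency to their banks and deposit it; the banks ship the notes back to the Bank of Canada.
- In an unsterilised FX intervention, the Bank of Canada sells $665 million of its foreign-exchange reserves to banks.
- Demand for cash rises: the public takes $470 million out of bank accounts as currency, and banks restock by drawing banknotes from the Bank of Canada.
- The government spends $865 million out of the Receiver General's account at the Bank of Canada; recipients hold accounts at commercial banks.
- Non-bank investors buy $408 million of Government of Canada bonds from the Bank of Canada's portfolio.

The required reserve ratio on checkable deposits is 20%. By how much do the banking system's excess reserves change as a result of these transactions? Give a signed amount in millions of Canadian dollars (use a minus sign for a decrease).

-$594.6 million

Currency deposit $101 million: reserves +$101M, deposits +$101M.
FX sale $665 million: reserves −$665M, deposits 0.
Currency withdrawal $470 million: reserves −$470M, deposits −$470M.
Government spending $865 million: reserves +$865M, deposits +$865M.
Asset sale (to non-banks) $408 million: reserves −$408M, deposits −$408M.
Totals: Δreserves = −$577M, Δdeposits = +$88M.
Δrequired reserves = 20% × +$88M = +$17.6M.
Δexcess reserves = Δreserves − Δrequired = −$577M − (+$17.6M) = -$594.6 million.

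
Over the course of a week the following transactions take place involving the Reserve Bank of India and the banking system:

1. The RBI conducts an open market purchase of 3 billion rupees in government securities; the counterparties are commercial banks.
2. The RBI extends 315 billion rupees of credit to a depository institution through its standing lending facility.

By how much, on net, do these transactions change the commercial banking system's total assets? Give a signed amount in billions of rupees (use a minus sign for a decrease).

OMO purchase (from banks) 3 billion rupees: just an asset swap on bank balance sheets → 0.
Discount-window loan 315 billion rupees: bank balance sheets expand → +315B.
Net: 0 + 315 = +315 billion.

+315 billion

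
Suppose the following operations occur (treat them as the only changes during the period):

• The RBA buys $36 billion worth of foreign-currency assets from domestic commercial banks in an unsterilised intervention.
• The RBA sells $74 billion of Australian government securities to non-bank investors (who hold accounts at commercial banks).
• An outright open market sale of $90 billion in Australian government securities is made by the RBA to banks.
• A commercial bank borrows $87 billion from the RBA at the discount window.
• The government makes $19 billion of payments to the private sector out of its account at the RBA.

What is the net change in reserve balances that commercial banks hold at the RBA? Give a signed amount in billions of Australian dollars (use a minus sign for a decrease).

RBA balance sheet:
  Assets:      Securities −$164B, Loans to banks +$87B, Foreign assets +$36B
  Liabilities: Bank reserves −$22B, Government deposits −$19B
So the change in reserve balances that commercial banks hold at the RBA is -$22 billion.

-$22 billion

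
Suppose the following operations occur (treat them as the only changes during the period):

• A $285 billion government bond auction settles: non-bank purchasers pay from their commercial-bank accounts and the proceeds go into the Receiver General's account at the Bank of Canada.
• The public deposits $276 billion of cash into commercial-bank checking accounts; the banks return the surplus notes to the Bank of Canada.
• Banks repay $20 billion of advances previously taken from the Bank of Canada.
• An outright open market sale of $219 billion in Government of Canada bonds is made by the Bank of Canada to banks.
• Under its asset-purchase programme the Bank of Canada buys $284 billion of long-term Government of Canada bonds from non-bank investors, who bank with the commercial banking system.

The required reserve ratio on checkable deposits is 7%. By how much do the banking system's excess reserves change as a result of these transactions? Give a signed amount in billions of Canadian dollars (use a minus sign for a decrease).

+$16.75 billion

Government account inflow $285 billion: reserves −$285B, deposits −$285B.
Currency deposit $276 billion: reserves +$276B, deposits +$276B.
Discount-window repayment $20 billion: reserves −$20B, deposits 0.
OMO sale (to banks) $219 billion: reserves −$219B, deposits 0.
Asset purchase (from non-banks) $284 billion: reserves +$284B, deposits +$284B.
Totals: Δreserves = +$36B, Δdeposits = +$275B.
Δrequired reserves = 7% × +$275B = +$19.25B.
Δexcess reserves = Δreserves − Δrequired = +$36B − (+$19.25B) = +$16.75 billion.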